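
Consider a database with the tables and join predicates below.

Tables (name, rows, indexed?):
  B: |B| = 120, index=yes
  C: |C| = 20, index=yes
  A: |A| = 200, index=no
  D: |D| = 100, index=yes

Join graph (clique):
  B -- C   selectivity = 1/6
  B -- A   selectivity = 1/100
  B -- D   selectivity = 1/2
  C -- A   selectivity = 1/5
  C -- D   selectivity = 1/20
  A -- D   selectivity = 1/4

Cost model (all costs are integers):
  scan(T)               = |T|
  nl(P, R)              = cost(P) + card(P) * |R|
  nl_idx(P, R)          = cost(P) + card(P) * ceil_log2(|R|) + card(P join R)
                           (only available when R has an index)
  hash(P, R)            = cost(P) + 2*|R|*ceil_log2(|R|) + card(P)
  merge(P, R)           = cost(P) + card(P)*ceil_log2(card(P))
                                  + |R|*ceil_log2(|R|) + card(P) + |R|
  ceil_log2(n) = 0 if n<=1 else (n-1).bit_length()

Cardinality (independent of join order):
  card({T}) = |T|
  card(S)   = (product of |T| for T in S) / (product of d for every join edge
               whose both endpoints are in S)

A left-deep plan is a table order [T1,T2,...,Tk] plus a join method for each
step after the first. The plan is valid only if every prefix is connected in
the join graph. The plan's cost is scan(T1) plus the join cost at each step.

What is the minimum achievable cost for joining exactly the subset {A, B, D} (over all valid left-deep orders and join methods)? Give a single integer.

Selinger DP over subsets of {A,B,D}:
  {B}: scan cost=120, card=120
  {A}: scan cost=200, card=200
  {D}: scan cost=100, card=100
  {AB}: card=240; try (B,nl_idx)→1840, (B,hash)→2080, (A,merge)→2880, (B,merge)→2960, (A,hash)→3440, (A,nl)→24120 …(+1); best=1840 via (B,nl_idx)
  {BD}: card=6000; try (D,hash)→1640, (B,merge)→1860, (D,merge)→1880, (B,hash)→1880, (B,nl_idx)→6800, (D,nl_idx)→6960 …(+2); best=1640 via (D,hash)
  {AD}: card=5000; try (D,hash)→1800, (A,merge)→2700, (D,merge)→2800, (A,hash)→3400, (D,nl_idx)→6600, (A,nl)→20100 …(+1); best=1800 via (D,hash)
  {ABD}: card=3000; try (D,hash)→3480, (D,merge)→4800, (D,nl_idx)→6520, (B,hash)→8480, (A,hash)→10840, (D,nl)→25840 …(+5); best=3480 via (D,hash)

3480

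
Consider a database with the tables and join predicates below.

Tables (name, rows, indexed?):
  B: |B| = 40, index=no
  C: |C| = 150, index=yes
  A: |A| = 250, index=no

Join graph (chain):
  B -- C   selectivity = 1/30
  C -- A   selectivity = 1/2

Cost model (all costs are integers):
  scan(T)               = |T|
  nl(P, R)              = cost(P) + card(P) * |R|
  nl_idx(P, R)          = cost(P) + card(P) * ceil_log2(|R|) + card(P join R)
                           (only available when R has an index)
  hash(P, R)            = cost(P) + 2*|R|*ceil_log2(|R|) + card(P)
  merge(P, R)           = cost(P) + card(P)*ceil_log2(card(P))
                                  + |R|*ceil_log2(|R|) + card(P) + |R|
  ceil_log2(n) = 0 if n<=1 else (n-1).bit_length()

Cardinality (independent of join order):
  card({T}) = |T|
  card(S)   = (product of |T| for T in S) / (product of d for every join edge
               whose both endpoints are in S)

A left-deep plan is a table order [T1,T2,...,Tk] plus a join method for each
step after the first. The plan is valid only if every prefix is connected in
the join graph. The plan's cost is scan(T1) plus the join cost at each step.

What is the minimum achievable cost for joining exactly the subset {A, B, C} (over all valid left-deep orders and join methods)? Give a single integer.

4610

Selinger DP over subsets of {A,B,C}:
  {B}: scan cost=40, card=40
  {C}: scan cost=150, card=150
  {A}: scan cost=250, card=250
  {BC}: card=200; try (C,nl_idx)→560, (B,hash)→780, (C,merge)→1670, (B,merge)→1780, (C,hash)→2480, (C,nl)→6040 …(+1); best=560 via (C,nl_idx)
  {AC}: card=18750; try (C,hash)→2900, (A,merge)→3750, (C,merge)→3850, (A,hash)→4300, (C,nl_idx)→21000, (A,nl)→37650 …(+1); best=2900 via (C,hash)
  {ABC}: card=25000; try (A,merge)→4610, (A,hash)→4760, (B,hash)→22130, (A,nl)→50560, (B,merge)→303180, (B,nl)→752900; best=4610 via (A,merge)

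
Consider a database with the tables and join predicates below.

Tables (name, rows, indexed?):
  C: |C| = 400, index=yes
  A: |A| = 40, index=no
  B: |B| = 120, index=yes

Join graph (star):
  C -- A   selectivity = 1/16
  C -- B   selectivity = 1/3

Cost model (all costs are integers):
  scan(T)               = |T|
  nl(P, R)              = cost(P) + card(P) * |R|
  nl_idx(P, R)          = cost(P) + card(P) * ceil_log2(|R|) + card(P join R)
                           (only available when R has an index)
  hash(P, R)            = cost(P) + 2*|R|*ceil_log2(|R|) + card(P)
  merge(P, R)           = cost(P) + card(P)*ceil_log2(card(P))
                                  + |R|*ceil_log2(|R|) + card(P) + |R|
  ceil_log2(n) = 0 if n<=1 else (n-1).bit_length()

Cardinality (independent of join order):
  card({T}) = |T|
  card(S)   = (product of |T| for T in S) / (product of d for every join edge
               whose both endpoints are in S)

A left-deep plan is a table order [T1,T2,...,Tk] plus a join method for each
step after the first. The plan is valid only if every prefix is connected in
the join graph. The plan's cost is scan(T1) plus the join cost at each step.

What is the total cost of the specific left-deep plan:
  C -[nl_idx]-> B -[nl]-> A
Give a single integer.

step 1: scan C: cost=400, card=400
step 2: join B via nl_idx
    card(P join B) = 400*120/(3) = 16000
    cost = 400 + 400*7 + 16000 = 19200
step 3: join A via nl
    card(P join A) = 16000*40/(16) = 40000
    cost = 19200 + 16000*40 = 659200

659200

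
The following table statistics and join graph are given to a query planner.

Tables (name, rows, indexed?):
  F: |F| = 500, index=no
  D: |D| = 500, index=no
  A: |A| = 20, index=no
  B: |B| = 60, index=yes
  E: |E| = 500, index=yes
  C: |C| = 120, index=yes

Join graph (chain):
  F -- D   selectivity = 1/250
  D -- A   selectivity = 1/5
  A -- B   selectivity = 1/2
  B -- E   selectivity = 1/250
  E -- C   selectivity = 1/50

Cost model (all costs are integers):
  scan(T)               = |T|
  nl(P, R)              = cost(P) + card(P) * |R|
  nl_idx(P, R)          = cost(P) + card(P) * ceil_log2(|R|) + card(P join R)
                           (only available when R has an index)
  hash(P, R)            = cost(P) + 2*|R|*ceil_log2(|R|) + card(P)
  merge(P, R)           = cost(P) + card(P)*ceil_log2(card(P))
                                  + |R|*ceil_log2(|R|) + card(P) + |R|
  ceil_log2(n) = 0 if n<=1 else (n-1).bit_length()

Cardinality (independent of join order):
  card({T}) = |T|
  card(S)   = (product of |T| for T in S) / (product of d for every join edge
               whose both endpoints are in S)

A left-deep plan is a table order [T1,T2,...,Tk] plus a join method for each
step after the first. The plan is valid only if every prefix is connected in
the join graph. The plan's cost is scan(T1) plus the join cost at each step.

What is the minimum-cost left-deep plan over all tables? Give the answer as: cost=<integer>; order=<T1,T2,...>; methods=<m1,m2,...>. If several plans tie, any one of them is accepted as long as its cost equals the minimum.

Selinger DP (subsets sized 1..n):
  {F}: scan cost=500, card=500
  {D}: scan cost=500, card=500
  {A}: scan cost=20, card=20
  {B}: scan cost=60, card=60
  {E}: scan cost=500, card=500
  {C}: scan cost=120, card=120
  {DF}: card=1000; try (F,hash)→10000, (D,hash)→10000, (F,merge)→10500, (D,merge)→10500, (F,nl)→250500, (D,nl)→250500; best=10000 via (F,hash)
  {AD}: card=2000; try (A,hash)→1200, (D,merge)→5140, (A,merge)→5620, (D,hash)→9040, (D,nl)→10020, (A,nl)→10500; best=1200 via (A,hash)
  {AB}: card=600; try (A,hash)→320, (B,merge)→560, (A,merge)→600, (B,nl_idx)→740, (B,hash)→760, (B,nl)→1220 …(+1); best=320 via (A,hash)
  {BE}: card=120; try (E,nl_idx)→720, (B,hash)→1720, (B,nl_idx)→3620, (E,merge)→5480, (B,merge)→5920, (E,hash)→9120 …(+2); best=720 via (E,nl_idx)
  {CE}: card=1200; try (E,nl_idx)→2400, (C,hash)→2680, (C,nl_idx)→5200, (E,merge)→6080, (C,merge)→6460, (E,hash)→9240 …(+2); best=2400 via (E,nl_idx)
  {ADF}: card=4000; try (A,hash)→11200, (F,hash)→12200, (A,merge)→21120, (A,nl)→30000, (F,merge)→30200, (F,nl)→1001200; best=11200 via (A,hash)
  {ABD}: card=60000; try (B,hash)→3920, (D,hash)→9920, (D,merge)→11920, (B,merge)→25620, (B,nl_idx)→73200, (B,nl)→121200 …(+1); best=3920 via (B,hash)
  {ABE}: card=1200; try (A,hash)→1040, (A,merge)→1800, (A,nl)→3120, (E,nl_idx)→6920, (E,hash)→9920, (E,merge)→11920 …(+1); best=1040 via (A,hash)
  {BCE}: card=288; try (C,nl_idx)→1848, (C,hash)→2520, (C,merge)→2640, (B,hash)→4320, (B,nl_idx)→9888, (C,nl)→15120 …(+2); best=1848 via (C,nl_idx)
  {ABDF}: card=120000; try (B,hash)→15920, (B,merge)→63620, (F,hash)→72920, (B,nl_idx)→155200, (B,nl)→251200, (F,merge)→1028920 …(+1); best=15920 via (B,hash)
  {ABDE}: card=120000; try (D,hash)→11240, (D,merge)→20440, (E,hash)→72920, (D,nl)→601040, (E,nl_idx)→663920, (E,merge)→1028920 …(+1); best=11240 via (D,hash)
  {ABCE}: card=2880; try (A,hash)→2336, (C,hash)→3920, (A,merge)→4848, (A,nl)→7608, (C,nl_idx)→12320, (C,merge)→16400 …(+1); best=2336 via (A,hash)
  {ABDEF}: card=240000; try (F,hash)→140240, (E,hash)→144920, (E,nl_idx)→1335920, (F,merge)→2176240, (E,merge)→2180920, (F,nl)→60011240 …(+1); best=140240 via (F,hash)
  {ABCDE}: card=288000; try (D,hash)→14216, (D,merge)→44776, (C,hash)→132920, (C,nl_idx)→1139240, (D,nl)→1442336, (C,merge)→2172200 …(+1); best=14216 via (D,hash)
  {ABCDEF}: card=576000; try (F,hash)→311216, (C,hash)→381920, (C,nl_idx)→2396240, (C,merge)→4701200, (F,merge)→5779216, (C,nl)→28940240 …(+1); best=311216 via (F,hash)

cost=311216; order=B,E,C,A,D,F; methods=nl_idx,nl_idx,hash,hash,hash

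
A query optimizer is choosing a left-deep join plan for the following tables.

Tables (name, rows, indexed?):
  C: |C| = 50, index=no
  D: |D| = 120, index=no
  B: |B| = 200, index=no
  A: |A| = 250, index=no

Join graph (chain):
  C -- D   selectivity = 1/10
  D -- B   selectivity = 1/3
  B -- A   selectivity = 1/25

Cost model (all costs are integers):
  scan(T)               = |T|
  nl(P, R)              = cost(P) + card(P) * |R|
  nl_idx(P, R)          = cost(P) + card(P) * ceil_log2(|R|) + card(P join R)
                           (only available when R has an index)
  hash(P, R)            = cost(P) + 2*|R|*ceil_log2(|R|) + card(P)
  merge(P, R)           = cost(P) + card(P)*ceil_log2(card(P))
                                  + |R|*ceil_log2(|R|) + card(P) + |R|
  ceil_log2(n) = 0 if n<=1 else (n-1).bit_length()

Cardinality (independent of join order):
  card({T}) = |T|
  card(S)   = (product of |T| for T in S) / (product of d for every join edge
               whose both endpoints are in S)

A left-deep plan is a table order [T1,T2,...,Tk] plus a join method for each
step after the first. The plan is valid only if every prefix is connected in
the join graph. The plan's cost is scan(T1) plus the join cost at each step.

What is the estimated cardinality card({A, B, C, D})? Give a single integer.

400000

Tables in S: A(250), B(200), C(50), D(120)
Edges inside S: C-D(d=10), D-B(d=3), B-A(d=25)
numerator = 250 * 200 * 50 * 120 = 300000000
denominator = 10 * 3 * 25 = 750
card(S) = 300000000 / 750 = 400000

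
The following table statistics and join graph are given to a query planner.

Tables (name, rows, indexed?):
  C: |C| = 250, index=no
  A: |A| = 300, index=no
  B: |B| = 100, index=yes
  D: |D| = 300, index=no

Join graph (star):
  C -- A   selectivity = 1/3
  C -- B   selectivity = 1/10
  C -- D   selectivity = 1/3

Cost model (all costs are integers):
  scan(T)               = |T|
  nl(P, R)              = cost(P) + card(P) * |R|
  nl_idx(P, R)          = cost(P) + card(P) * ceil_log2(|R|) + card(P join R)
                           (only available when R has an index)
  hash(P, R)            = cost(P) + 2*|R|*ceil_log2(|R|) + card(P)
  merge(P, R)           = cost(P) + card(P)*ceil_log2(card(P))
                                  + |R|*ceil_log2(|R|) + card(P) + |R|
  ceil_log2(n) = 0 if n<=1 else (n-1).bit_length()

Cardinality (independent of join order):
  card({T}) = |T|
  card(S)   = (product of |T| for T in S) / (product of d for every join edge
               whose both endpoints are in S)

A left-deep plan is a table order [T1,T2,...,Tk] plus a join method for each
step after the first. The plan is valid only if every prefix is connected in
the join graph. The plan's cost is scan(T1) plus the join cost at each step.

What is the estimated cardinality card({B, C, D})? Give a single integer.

Tables in S: B(100), C(250), D(300)
Edges inside S: C-B(d=10), C-D(d=3)
numerator = 100 * 250 * 300 = 7500000
denominator = 10 * 3 = 30
card(S) = 7500000 / 30 = 250000

250000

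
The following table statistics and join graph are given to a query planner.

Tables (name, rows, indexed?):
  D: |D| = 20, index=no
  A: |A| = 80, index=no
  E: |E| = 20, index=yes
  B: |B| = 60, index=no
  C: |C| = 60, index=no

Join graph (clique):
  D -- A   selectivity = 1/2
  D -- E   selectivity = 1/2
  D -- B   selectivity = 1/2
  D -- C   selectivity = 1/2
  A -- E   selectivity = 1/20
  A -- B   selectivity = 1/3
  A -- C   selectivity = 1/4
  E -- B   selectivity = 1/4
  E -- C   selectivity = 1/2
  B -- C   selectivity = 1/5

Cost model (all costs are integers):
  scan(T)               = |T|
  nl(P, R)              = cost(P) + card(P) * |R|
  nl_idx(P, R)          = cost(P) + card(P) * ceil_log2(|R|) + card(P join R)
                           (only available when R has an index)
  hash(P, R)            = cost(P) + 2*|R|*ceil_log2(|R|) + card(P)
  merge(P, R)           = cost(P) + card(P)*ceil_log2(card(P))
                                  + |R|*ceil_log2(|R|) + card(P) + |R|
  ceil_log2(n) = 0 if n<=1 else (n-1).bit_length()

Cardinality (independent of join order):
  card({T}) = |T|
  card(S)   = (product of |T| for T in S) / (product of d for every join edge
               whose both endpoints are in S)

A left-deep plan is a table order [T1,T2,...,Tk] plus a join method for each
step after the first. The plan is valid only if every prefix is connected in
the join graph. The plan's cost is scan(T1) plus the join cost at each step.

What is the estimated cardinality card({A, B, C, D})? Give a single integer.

Tables in S: A(80), B(60), C(60), D(20)
Edges inside S: D-A(d=2), D-B(d=2), D-C(d=2), A-B(d=3), A-C(d=4), B-C(d=5)
numerator = 80 * 60 * 60 * 20 = 5760000
denominator = 2 * 2 * 2 * 3 * 4 * 5 = 480
card(S) = 5760000 / 480 = 12000

12000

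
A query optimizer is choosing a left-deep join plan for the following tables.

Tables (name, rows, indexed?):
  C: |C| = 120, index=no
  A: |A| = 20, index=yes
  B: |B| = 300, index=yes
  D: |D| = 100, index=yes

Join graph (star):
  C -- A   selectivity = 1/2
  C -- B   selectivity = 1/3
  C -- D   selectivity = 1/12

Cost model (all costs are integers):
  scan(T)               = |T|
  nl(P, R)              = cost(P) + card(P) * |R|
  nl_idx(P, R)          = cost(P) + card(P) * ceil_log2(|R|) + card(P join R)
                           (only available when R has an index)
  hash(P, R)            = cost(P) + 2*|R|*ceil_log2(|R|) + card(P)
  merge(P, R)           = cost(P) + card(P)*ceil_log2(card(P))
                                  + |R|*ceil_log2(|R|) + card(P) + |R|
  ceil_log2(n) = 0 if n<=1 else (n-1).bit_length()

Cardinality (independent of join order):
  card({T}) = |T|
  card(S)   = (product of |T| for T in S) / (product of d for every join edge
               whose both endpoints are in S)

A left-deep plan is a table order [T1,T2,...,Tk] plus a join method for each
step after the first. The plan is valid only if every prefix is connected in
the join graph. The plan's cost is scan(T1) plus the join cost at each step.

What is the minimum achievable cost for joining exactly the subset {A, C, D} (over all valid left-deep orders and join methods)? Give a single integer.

2840

Selinger DP over subsets of {A,C,D}:
  {C}: scan cost=120, card=120
  {A}: scan cost=20, card=20
  {D}: scan cost=100, card=100
  {AC}: card=1200; try (A,hash)→440, (C,merge)→1100, (A,merge)→1200, (C,hash)→1720, (A,nl_idx)→1920, (C,nl)→2420 …(+1); best=440 via (A,hash)
  {CD}: card=1000; try (D,hash)→1640, (C,merge)→1860, (D,merge)→1880, (C,hash)→1880, (D,nl_idx)→1960, (C,nl)→12100 …(+1); best=1640 via (D,hash)
  {ACD}: card=10000; try (A,hash)→2840, (D,hash)→3040, (A,merge)→12760, (D,merge)→15640, (A,nl_idx)→16640, (D,nl_idx)→18840 …(+2); best=2840 via (A,hash)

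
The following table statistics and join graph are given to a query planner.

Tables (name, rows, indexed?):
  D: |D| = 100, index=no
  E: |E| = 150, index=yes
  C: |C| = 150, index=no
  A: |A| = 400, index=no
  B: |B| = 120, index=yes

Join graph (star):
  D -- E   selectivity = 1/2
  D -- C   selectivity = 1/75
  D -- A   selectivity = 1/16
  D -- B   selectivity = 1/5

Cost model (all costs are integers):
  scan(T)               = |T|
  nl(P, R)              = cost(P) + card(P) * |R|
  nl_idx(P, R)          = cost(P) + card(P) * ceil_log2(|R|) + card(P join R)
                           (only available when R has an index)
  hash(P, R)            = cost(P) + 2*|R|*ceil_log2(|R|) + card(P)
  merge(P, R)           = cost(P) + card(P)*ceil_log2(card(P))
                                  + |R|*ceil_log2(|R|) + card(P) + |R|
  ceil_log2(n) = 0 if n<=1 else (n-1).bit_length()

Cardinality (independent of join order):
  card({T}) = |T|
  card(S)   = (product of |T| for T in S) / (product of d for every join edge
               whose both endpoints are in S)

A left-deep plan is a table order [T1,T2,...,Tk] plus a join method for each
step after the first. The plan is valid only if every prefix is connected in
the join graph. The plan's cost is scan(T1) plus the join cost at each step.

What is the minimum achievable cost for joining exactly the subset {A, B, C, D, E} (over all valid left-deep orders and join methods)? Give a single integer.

Selinger DP over subsets of {A,B,C,D,E}:
  {D}: scan cost=100, card=100
  {E}: scan cost=150, card=150
  {C}: scan cost=150, card=150
  {A}: scan cost=400, card=400
  {B}: scan cost=120, card=120
  {DE}: card=7500; try (D,hash)→1700, (E,merge)→2250, (D,merge)→2300, (E,hash)→2600, (E,nl_idx)→8400, (E,nl)→15100 …(+1); best=1700 via (D,hash)
  {CD}: card=200; try (D,hash)→1700, (C,merge)→2250, (D,merge)→2300, (C,hash)→2600, (C,nl)→15100, (D,nl)→15150; best=1700 via (D,hash)
  {AD}: card=2500; try (D,hash)→2200, (A,merge)→4900, (D,merge)→5200, (A,hash)→7400, (A,nl)→40100, (D,nl)→40400; best=2200 via (D,hash)
  {BD}: card=2400; try (D,hash)→1640, (B,merge)→1860, (D,merge)→1880, (B,hash)→1880, (B,nl_idx)→3200, (B,nl)→12100 …(+1); best=1640 via (D,hash)
  {CDE}: card=15000; try (E,hash)→4300, (E,merge)→4850, (C,hash)→11600, (E,nl_idx)→18300, (E,nl)→31700, (C,merge)→108050 …(+1); best=4300 via (E,hash)
  {ADE}: card=187500; try (E,hash)→7100, (A,hash)→16400, (E,merge)→36050, (A,merge)→110700, (E,nl_idx)→209700, (E,nl)→377200 …(+1); best=7100 via (E,hash)
  {BDE}: card=180000; try (E,hash)→6440, (B,hash)→10880, (E,merge)→34190, (B,merge)→107660, (E,nl_idx)→200840, (B,nl_idx)→234200 …(+2); best=6440 via (E,hash)
  {ACD}: card=5000; try (C,hash)→7100, (A,merge)→7500, (A,hash)→9100, (C,merge)→36050, (A,nl)→81700, (C,nl)→377200; best=7100 via (C,hash)
  {BCD}: card=4800; try (B,hash)→3580, (B,merge)→4460, (C,hash)→6440, (B,nl_idx)→7900, (B,nl)→25700, (C,merge)→34190 …(+1); best=3580 via (B,hash)
  {ABD}: card=60000; try (B,hash)→6380, (A,hash)→11240, (B,merge)→35660, (A,merge)→36840, (B,nl_idx)→79700, (B,nl)→302200 …(+1); best=6380 via (B,hash)
  {ACDE}: card=375000; try (E,hash)→14500, (A,hash)→26500, (E,merge)→78450, (C,hash)→197000, (A,merge)→233300, (E,nl_idx)→422100 …(+4); best=14500 via (E,hash)
  {BCDE}: card=360000; try (E,hash)→10780, (B,hash)→20980, (E,merge)→72130, (C,hash)→188840, (B,merge)→230260, (E,nl_idx)→401980 …(+5); best=10780 via (E,hash)
  {ABDE}: card=4500000; try (E,hash)→68780, (A,hash)→193640, (B,hash)→196280, (E,merge)→1027730, (A,merge)→3430440, (B,merge)→3570560 …(+5); best=68780 via (E,hash)
  {ABCD}: card=120000; try (B,hash)→13780, (A,hash)→15580, (C,hash)→68780, (A,merge)→74780, (B,merge)→78060, (B,nl_idx)→162100 …(+4); best=13780 via (B,hash)
  {ABCDE}: card=9000000; try (E,hash)→136180, (A,hash)→377980, (B,hash)→391180, (E,merge)→2175130, (C,hash)→4571180, (A,merge)→7214780 …(+8); best=136180 via (E,hash)

136180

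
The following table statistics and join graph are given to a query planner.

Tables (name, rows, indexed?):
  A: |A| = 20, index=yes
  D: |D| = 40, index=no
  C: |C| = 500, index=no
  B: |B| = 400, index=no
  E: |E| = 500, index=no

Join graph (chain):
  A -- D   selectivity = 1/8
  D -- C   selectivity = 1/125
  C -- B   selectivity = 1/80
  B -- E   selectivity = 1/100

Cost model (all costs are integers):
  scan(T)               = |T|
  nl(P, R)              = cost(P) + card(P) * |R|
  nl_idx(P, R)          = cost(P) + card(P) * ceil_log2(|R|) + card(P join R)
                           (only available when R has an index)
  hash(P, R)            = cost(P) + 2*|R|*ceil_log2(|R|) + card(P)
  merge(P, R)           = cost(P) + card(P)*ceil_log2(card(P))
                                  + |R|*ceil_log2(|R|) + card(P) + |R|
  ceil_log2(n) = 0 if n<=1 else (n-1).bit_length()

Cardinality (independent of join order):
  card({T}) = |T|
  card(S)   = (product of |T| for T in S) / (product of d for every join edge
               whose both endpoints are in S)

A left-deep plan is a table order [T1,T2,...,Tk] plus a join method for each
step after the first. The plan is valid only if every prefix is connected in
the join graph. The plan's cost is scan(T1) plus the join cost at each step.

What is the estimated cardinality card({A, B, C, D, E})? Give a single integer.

10000

Tables in S: A(20), B(400), C(500), D(40), E(500)
Edges inside S: A-D(d=8), D-C(d=125), C-B(d=80), B-E(d=100)
numerator = 20 * 400 * 500 * 40 * 500 = 80000000000
denominator = 8 * 125 * 80 * 100 = 8000000
card(S) = 80000000000 / 8000000 = 10000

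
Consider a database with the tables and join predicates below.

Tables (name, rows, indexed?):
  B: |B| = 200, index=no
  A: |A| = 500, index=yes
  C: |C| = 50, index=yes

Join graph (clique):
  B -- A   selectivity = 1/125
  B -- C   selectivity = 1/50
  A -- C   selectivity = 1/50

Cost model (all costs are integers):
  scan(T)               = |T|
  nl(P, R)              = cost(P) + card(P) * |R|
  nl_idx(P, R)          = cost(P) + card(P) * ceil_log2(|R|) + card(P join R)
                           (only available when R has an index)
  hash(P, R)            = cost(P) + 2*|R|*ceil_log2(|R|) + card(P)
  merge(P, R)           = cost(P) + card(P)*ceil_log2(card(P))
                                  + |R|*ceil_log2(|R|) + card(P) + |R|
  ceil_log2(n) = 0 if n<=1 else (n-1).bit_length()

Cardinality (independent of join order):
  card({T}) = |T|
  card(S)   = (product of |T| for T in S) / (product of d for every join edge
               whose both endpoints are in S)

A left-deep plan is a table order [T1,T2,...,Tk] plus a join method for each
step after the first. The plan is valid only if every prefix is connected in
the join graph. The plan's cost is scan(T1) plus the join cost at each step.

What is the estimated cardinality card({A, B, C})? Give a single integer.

Tables in S: A(500), B(200), C(50)
Edges inside S: B-A(d=125), B-C(d=50), A-C(d=50)
numerator = 500 * 200 * 50 = 5000000
denominator = 125 * 50 * 50 = 312500
card(S) = 5000000 / 312500 = 16

16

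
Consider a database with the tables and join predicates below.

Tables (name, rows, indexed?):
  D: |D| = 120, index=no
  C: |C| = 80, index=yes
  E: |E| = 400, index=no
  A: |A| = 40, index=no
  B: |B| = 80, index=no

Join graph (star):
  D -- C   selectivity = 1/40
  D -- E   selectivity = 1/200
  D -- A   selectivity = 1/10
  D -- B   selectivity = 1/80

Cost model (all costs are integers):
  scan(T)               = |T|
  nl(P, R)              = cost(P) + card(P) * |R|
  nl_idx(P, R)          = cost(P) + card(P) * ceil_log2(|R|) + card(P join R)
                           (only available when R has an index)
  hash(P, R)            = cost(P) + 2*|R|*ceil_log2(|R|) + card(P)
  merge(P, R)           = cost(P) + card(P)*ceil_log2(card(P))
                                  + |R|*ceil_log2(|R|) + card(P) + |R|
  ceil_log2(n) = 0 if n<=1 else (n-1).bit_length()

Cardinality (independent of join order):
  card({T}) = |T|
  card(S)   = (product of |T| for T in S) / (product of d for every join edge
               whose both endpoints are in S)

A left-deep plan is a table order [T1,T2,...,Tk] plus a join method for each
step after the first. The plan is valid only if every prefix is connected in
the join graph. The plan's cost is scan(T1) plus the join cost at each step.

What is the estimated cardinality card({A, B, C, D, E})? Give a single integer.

Tables in S: A(40), B(80), C(80), D(120), E(400)
Edges inside S: D-C(d=40), D-E(d=200), D-A(d=10), D-B(d=80)
numerator = 40 * 80 * 80 * 120 * 400 = 12288000000
denominator = 40 * 200 * 10 * 80 = 6400000
card(S) = 12288000000 / 6400000 = 1920

1920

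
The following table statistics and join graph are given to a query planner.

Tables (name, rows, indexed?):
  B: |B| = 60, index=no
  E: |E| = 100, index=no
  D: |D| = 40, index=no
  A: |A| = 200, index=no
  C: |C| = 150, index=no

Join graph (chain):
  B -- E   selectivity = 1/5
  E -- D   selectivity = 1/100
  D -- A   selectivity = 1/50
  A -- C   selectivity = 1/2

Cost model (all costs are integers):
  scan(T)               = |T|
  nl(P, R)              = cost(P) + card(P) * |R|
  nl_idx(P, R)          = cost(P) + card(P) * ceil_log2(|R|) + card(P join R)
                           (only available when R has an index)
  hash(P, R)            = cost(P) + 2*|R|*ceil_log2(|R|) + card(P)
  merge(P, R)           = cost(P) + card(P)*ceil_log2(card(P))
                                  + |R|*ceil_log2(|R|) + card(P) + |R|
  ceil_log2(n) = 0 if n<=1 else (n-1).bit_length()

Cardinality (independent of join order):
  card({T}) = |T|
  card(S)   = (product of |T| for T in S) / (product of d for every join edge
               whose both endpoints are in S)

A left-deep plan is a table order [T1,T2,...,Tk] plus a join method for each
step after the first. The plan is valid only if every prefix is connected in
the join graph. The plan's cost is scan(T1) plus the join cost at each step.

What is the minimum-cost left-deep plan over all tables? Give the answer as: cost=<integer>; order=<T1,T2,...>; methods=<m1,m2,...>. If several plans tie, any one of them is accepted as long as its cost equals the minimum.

Selinger DP (subsets sized 1..n):
  {B}: scan cost=60, card=60
  {E}: scan cost=100, card=100
  {D}: scan cost=40, card=40
  {A}: scan cost=200, card=200
  {C}: scan cost=150, card=150
  {BE}: card=1200; try (B,hash)→920, (E,merge)→1280, (B,merge)→1320, (E,hash)→1520, (E,nl)→6060, (B,nl)→6100; best=920 via (B,hash)
  {DE}: card=40; try (D,hash)→680, (E,merge)→1120, (D,merge)→1180, (E,hash)→1480, (E,nl)→4040, (D,nl)→4100; best=680 via (D,hash)
  {AD}: card=160; try (D,hash)→880, (A,merge)→2120, (D,merge)→2280, (A,hash)→3280, (A,nl)→8040, (D,nl)→8200; best=880 via (D,hash)
  {AC}: card=15000; try (C,hash)→2800, (A,merge)→3300, (C,merge)→3350, (A,hash)→3500, (A,nl)→30150, (C,nl)→30200; best=2800 via (C,hash)
  {BDE}: card=480; try (B,merge)→1380, (B,hash)→1440, (D,hash)→2600, (B,nl)→3080, (D,merge)→15600, (D,nl)→48920; best=1380 via (B,merge)
  {ADE}: card=160; try (E,hash)→2440, (A,merge)→2760, (E,merge)→3120, (A,hash)→3920, (A,nl)→8680, (E,nl)→16880; best=2440 via (E,hash)
  {ACD}: card=12000; try (C,hash)→3440, (C,merge)→3670, (D,hash)→18280, (C,nl)→24880, (D,merge)→228080, (D,nl)→602800; best=3440 via (C,hash)
  {ABDE}: card=1920; try (B,hash)→3320, (B,merge)→4300, (A,hash)→5060, (A,merge)→7980, (B,nl)→12040, (A,nl)→97380; best=3320 via (B,hash)
  {ACDE}: card=12000; try (C,hash)→5000, (C,merge)→5230, (E,hash)→16840, (C,nl)→26440, (E,merge)→184240, (E,nl)→1203440; best=5000 via (C,hash)
  {ABCDE}: card=144000; try (C,hash)→7640, (B,hash)→17720, (C,merge)→27710, (B,merge)→185420, (C,nl)→291320, (B,nl)→725000; best=7640 via (C,hash)

cost=7640; order=A,D,E,B,C; methods=hash,hash,hash,hash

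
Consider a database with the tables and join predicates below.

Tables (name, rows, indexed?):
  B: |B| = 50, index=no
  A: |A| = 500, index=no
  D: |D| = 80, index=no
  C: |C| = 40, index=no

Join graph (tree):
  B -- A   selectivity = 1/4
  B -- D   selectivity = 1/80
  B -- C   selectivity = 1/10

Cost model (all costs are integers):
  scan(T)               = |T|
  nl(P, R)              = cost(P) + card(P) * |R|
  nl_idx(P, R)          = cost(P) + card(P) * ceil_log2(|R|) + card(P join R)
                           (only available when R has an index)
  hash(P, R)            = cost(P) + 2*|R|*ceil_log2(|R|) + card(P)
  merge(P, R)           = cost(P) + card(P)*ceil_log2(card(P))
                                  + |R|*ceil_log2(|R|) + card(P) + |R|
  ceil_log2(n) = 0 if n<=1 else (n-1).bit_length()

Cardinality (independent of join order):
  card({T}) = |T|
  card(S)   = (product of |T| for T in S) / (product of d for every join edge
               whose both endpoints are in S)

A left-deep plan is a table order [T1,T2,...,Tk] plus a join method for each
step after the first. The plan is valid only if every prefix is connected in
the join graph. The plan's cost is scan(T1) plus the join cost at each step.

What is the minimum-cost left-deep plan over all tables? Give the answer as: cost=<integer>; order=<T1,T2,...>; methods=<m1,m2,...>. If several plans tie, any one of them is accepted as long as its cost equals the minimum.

Selinger DP (subsets sized 1..n):
  {B}: scan cost=50, card=50
  {A}: scan cost=500, card=500
  {D}: scan cost=80, card=80
  {C}: scan cost=40, card=40
  {AB}: card=6250; try (B,hash)→1600, (A,merge)→5400, (B,merge)→5850, (A,hash)→9100, (A,nl)→25050, (B,nl)→25500; best=1600 via (B,hash)
  {BD}: card=50; try (B,hash)→760, (D,merge)→1040, (B,merge)→1070, (D,hash)→1220, (D,nl)→4050, (B,nl)→4080; best=760 via (B,hash)
  {BC}: card=200; try (C,hash)→580, (B,merge)→670, (C,merge)→680, (B,hash)→680, (B,nl)→2040, (C,nl)→2050; best=580 via (C,hash)
  {ABD}: card=6250; try (A,merge)→6110, (D,hash)→8970, (A,hash)→9810, (A,nl)→25760, (D,merge)→89740, (D,nl)→501600; best=6110 via (A,merge)
  {ABC}: card=25000; try (A,merge)→7380, (C,hash)→8330, (A,hash)→9780, (C,merge)→89380, (A,nl)→100580, (C,nl)→251600; best=7380 via (A,merge)
  {BCD}: card=200; try (C,hash)→1290, (C,merge)→1390, (D,hash)→1900, (C,nl)→2760, (D,merge)→3020, (D,nl)→16580; best=1290 via (C,hash)
  {ABCD}: card=25000; try (A,merge)→8090, (A,hash)→10490, (C,hash)→12840, (D,hash)→33500, (C,merge)→93890, (A,nl)→101290 …(+3); best=8090 via (A,merge)

cost=8090; order=D,B,C,A; methods=hash,hash,merge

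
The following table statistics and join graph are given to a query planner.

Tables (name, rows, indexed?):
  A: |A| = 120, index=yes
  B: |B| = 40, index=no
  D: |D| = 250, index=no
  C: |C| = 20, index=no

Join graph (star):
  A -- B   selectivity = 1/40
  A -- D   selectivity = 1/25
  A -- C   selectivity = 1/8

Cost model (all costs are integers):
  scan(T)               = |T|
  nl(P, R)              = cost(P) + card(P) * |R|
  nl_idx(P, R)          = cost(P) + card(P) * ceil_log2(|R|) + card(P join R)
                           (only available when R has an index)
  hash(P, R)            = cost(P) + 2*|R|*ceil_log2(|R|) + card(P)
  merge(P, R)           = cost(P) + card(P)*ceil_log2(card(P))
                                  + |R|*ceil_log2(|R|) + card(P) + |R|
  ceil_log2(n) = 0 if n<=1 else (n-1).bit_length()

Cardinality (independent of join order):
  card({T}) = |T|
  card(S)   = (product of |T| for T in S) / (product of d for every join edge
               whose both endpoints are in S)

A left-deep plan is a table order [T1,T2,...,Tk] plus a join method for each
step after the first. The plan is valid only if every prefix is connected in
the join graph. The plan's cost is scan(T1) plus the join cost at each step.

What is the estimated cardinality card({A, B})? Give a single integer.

120

Tables in S: A(120), B(40)
Edges inside S: A-B(d=40)
numerator = 120 * 40 = 4800
denominator = 40 = 40
card(S) = 4800 / 40 = 120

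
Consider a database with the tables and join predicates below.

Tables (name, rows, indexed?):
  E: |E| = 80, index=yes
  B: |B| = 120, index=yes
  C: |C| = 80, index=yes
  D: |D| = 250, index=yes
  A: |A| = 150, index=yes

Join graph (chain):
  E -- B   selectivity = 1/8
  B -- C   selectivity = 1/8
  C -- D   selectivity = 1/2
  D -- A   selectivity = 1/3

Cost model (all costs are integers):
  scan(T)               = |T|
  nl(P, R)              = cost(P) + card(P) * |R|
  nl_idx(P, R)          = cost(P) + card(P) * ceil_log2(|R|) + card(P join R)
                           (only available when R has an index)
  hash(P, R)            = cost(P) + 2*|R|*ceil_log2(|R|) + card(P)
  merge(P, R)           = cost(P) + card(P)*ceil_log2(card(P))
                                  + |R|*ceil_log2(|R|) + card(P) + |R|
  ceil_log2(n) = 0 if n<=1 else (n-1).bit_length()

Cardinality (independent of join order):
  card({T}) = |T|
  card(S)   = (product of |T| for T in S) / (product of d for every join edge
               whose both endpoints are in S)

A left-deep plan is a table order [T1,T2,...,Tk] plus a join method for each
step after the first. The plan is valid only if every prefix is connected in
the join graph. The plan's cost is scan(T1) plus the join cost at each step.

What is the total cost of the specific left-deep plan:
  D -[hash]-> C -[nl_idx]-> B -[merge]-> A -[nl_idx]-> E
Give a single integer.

step 1: scan D: cost=250, card=250
step 2: join C via hash
    card(P join C) = 250*80/(2) = 10000
    cost = 250 + 2*80*7 + 250 = 1620
step 3: join B via nl_idx
    card(P join B) = 10000*120/(8) = 150000
    cost = 1620 + 10000*7 + 150000 = 221620
step 4: join A via merge
    card(P join A) = 150000*150/(3) = 7500000
    cost = 221620 + 150000*18 + 150*8 + 150000 + 150 = 3072970
step 5: join E via nl_idx
    card(P join E) = 7500000*80/(8) = 75000000
    cost = 3072970 + 7500000*7 + 75000000 = 130572970

130572970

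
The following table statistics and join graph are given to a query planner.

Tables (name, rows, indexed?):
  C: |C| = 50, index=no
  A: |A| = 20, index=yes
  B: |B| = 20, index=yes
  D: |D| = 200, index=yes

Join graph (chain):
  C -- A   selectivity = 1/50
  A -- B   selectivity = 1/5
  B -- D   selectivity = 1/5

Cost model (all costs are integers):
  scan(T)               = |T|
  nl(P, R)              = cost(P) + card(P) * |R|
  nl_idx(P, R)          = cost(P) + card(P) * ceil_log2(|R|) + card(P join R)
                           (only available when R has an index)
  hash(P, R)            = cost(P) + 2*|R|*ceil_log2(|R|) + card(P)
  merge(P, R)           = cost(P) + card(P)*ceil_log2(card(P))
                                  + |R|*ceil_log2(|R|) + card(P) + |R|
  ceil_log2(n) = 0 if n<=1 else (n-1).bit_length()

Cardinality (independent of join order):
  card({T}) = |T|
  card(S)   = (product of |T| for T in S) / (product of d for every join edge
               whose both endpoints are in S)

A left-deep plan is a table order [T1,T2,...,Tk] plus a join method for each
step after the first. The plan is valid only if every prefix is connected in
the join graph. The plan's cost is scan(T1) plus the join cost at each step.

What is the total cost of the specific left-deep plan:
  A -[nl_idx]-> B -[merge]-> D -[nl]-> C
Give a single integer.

162640

step 1: scan A: cost=20, card=20
step 2: join B via nl_idx
    card(P join B) = 20*20/(5) = 80
    cost = 20 + 20*5 + 80 = 200
step 3: join D via merge
    card(P join D) = 80*200/(5) = 3200
    cost = 200 + 80*7 + 200*8 + 80 + 200 = 2640
step 4: join C via nl
    card(P join C) = 3200*50/(50) = 3200
    cost = 2640 + 3200*50 = 162640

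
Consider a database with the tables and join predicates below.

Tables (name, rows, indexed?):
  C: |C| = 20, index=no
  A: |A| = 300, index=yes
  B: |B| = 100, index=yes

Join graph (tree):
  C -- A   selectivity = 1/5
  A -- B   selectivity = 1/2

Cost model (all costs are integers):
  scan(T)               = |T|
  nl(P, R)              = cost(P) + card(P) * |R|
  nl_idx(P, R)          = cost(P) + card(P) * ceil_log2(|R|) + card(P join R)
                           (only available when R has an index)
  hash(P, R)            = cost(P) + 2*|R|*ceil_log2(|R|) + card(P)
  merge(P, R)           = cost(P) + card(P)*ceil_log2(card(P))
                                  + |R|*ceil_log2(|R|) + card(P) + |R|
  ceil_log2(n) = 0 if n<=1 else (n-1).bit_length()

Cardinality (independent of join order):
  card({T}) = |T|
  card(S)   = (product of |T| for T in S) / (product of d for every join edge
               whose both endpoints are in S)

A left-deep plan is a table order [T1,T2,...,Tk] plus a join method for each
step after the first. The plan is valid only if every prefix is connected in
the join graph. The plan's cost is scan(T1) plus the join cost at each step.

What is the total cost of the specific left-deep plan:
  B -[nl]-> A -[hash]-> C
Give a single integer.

step 1: scan B: cost=100, card=100
step 2: join A via nl
    card(P join A) = 100*300/(2) = 15000
    cost = 100 + 100*300 = 30100
step 3: join C via hash
    card(P join C) = 15000*20/(5) = 60000
    cost = 30100 + 2*20*5 + 15000 = 45300

45300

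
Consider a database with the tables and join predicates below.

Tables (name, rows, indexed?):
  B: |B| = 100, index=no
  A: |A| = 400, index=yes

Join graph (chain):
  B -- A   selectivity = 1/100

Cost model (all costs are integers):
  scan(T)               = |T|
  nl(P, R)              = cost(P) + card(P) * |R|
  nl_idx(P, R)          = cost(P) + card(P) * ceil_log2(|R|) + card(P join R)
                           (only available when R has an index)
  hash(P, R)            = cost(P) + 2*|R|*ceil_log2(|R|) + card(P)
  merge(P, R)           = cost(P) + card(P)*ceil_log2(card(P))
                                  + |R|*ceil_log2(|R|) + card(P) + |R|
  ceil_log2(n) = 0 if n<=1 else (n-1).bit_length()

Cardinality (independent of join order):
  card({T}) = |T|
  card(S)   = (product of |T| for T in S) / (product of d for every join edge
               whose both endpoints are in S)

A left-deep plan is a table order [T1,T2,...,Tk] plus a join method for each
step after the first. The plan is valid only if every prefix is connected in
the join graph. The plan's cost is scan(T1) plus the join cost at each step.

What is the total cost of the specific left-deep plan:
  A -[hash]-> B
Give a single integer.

step 1: scan A: cost=400, card=400
step 2: join B via hash
    card(P join B) = 400*100/(100) = 400
    cost = 400 + 2*100*7 + 400 = 2200

2200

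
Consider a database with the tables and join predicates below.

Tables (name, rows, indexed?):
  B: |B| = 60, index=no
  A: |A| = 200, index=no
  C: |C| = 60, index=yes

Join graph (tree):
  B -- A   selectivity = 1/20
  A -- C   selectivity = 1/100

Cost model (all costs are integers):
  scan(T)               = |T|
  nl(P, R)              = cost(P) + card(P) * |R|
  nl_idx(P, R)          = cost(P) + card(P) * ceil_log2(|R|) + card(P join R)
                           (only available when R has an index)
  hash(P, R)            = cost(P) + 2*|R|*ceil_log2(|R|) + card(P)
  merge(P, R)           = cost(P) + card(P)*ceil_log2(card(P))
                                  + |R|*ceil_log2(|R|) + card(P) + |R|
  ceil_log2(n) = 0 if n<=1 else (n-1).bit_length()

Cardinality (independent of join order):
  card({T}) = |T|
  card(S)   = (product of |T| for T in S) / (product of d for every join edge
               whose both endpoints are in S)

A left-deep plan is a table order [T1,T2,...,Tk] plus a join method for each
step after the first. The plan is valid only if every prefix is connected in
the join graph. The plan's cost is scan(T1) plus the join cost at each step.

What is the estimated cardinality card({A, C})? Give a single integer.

Tables in S: A(200), C(60)
Edges inside S: A-C(d=100)
numerator = 200 * 60 = 12000
denominator = 100 = 100
card(S) = 12000 / 100 = 120

120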